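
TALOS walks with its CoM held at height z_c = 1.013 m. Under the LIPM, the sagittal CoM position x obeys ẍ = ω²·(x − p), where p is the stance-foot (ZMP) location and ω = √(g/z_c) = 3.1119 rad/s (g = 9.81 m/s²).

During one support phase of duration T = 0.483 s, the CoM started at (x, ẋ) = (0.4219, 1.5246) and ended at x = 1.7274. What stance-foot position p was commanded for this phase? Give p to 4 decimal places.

ωT = 3.1119·0.483 = 1.503048; cosh(ωT) = 2.358910, sinh(ωT) = 2.136459
x(T) = p + (x₀−p)·cosh(ωT) + (ẋ₀/ω)·sinh(ωT) ⇒ p·(1 − cosh) = x(T) − x₀·cosh − (ẋ₀/ω)·sinh
numerator   = 1.7274 − (0.4219)·2.358910 − (1.5246/3.1119)·2.136459 = -0.314530
denominator = 1 − 2.358910 = -1.358910
p = -0.314530 / -1.358910 = 0.2315

p = 0.2315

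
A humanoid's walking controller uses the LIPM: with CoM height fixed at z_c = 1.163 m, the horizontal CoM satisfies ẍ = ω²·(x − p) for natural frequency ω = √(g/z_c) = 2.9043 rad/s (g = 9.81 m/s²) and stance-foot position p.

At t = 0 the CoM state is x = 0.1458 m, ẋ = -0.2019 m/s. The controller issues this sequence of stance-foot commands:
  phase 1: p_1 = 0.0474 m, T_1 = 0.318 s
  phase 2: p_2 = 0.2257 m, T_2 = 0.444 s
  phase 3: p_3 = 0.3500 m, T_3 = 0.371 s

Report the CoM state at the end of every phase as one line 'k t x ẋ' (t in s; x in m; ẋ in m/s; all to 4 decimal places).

phase 1: p=0.0474, T=0.318, ωT=0.923567, cosh=1.457679, sinh=1.060579; start (x,ẋ)=(0.145800, -0.201900) → end (x,ẋ)=(0.117107, 0.008790)
phase 2: p=0.2257, T=0.444, ωT=1.289509, cosh=1.953205, sinh=1.677799; start (x,ẋ)=(0.117107, 0.008790) → end (x,ẋ)=(0.018673, -0.511988)
phase 3: p=0.3500, T=0.371, ωT=1.077495, cosh=1.638880, sinh=1.298433; start (x,ẋ)=(0.018673, -0.511988) → end (x,ẋ)=(-0.421901, -2.088534)

1 0.3180 0.1171 0.0088
2 0.7620 0.0187 -0.5120
3 1.1330 -0.4219 -2.0885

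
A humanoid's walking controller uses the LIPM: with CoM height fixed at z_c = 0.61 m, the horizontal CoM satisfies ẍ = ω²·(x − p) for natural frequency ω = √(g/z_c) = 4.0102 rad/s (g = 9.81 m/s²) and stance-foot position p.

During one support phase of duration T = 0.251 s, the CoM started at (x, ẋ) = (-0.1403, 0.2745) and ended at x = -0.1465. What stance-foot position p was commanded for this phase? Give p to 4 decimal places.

ωT = 4.0102·0.251 = 1.006560; cosh(ωT) = 1.550823, sinh(ωT) = 1.185349
x(T) = p + (x₀−p)·cosh(ωT) + (ẋ₀/ω)·sinh(ωT) ⇒ p·(1 − cosh) = x(T) − x₀·cosh − (ẋ₀/ω)·sinh
numerator   = -0.1465 − (-0.1403)·1.550823 − (0.2745/4.0102)·1.185349 = -0.010057
denominator = 1 − 1.550823 = -0.550823
p = -0.010057 / -0.550823 = 0.0183

p = 0.0183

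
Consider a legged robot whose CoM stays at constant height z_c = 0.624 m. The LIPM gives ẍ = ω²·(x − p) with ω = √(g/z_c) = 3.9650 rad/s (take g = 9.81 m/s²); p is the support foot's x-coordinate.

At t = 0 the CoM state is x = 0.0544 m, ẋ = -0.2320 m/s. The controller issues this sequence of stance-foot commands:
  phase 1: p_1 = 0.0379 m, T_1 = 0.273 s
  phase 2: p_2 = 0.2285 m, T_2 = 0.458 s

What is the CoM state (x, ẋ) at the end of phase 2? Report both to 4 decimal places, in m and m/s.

x = -0.7519, ẋ = -3.7808

phase 1: p=0.0379, T=0.273, ωT=1.082445, cosh=1.645327, sinh=1.306561; start (x,ẋ)=(0.054400, -0.232000) → end (x,ẋ)=(-0.011402, -0.296237)
phase 2: p=0.2285, T=0.458, ωT=1.815970, cosh=3.154858, sinh=2.992178; start (x,ẋ)=(-0.011402, -0.296237) → end (x,ẋ)=(-0.751910, -3.780776)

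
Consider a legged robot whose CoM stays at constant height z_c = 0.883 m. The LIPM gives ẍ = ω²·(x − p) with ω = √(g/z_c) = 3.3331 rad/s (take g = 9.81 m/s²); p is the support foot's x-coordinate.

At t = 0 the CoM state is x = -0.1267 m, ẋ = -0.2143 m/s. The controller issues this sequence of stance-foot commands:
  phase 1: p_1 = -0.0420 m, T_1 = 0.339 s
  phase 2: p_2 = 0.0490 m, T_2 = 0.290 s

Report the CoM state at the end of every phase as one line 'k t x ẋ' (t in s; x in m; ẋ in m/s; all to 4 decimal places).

1 0.3390 -0.2759 -0.7576
2 0.6290 -0.6954 -2.3575

phase 1: p=-0.0420, T=0.339, ωT=1.129921, cosh=1.709235, sinh=1.386176; start (x,ẋ)=(-0.126700, -0.214300) → end (x,ẋ)=(-0.275896, -0.757626)
phase 2: p=0.0490, T=0.290, ωT=0.966599, cosh=1.504681, sinh=1.124307; start (x,ẋ)=(-0.275896, -0.757626) → end (x,ẋ)=(-0.695423, -2.357508)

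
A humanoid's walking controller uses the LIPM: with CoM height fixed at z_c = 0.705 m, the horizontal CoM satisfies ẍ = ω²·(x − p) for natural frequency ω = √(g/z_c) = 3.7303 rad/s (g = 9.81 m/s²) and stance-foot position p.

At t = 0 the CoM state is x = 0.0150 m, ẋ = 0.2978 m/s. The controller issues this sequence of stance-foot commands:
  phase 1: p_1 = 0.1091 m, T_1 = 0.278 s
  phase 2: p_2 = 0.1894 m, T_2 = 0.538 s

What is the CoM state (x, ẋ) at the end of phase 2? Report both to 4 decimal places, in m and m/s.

x = -0.2686, ẋ = -1.6372

phase 1: p=0.1091, T=0.278, ωT=1.037023, cosh=1.587658, sinh=1.233150; start (x,ẋ)=(0.015000, 0.297800) → end (x,ẋ)=(0.058147, 0.039943)
phase 2: p=0.1894, T=0.538, ωT=2.006901, cosh=3.787316, sinh=3.652911; start (x,ẋ)=(0.058147, 0.039943) → end (x,ẋ)=(-0.268582, -1.637236)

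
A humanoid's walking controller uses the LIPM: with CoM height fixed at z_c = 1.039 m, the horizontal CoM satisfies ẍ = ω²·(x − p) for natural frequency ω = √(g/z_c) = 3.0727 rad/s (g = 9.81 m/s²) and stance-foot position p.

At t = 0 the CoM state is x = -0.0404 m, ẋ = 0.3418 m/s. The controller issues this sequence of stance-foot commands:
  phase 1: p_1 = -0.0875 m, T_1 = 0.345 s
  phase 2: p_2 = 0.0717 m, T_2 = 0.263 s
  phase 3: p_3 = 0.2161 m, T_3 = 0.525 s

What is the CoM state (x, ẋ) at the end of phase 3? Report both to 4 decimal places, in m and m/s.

x = 1.5083, ẋ = 4.1085

phase 1: p=-0.0875, T=0.345, ωT=1.060081, cosh=1.616517, sinh=1.270089; start (x,ẋ)=(-0.040400, 0.341800) → end (x,ẋ)=(0.129920, 0.736338)
phase 2: p=0.0717, T=0.263, ωT=0.808120, cosh=1.344691, sinh=0.898995; start (x,ẋ)=(0.129920, 0.736338) → end (x,ẋ)=(0.365422, 1.150970)
phase 3: p=0.2161, T=0.525, ωT=1.613168, cosh=2.608969, sinh=2.409714; start (x,ẋ)=(0.365422, 1.150970) → end (x,ẋ)=(1.508305, 4.108472)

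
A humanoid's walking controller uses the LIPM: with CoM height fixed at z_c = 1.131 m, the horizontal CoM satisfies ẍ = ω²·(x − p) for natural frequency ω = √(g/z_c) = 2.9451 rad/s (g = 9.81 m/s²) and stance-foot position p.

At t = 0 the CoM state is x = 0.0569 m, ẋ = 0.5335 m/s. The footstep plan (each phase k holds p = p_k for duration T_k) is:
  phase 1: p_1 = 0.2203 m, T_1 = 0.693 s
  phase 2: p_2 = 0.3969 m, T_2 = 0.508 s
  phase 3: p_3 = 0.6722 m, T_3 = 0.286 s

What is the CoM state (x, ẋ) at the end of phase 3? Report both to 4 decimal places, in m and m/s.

phase 1: p=0.2203, T=0.693, ωT=2.040954, cosh=3.913928, sinh=3.784024; start (x,ẋ)=(0.056900, 0.533500) → end (x,ẋ)=(0.266234, 0.267098)
phase 2: p=0.3969, T=0.508, ωT=1.496111, cosh=2.344146, sinh=2.120147; start (x,ẋ)=(0.266234, 0.267098) → end (x,ẋ)=(0.282880, -0.189770)
phase 3: p=0.6722, T=0.286, ωT=0.842299, cosh=1.376208, sinh=0.945489; start (x,ẋ)=(0.282880, -0.189770) → end (x,ẋ)=(0.075491, -1.345248)

x = 0.0755, ẋ = -1.3452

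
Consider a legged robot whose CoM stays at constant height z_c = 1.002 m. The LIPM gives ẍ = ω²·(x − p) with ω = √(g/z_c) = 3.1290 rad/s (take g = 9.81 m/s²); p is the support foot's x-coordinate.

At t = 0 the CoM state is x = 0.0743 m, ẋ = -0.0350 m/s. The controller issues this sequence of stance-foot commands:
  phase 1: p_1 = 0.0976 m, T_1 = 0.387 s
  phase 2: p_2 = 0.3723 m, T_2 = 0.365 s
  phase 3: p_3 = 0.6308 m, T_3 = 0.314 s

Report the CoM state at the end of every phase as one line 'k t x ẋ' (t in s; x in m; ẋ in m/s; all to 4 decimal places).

phase 1: p=0.0976, T=0.387, ωT=1.210923, cosh=1.827252, sinh=1.529330; start (x,ẋ)=(0.074300, -0.035000) → end (x,ẋ)=(0.037918, -0.175451)
phase 2: p=0.3723, T=0.365, ωT=1.142085, cosh=1.726224, sinh=1.407071; start (x,ẋ)=(0.037918, -0.175451) → end (x,ẋ)=(-0.283815, -1.775057)
phase 3: p=0.6308, T=0.314, ωT=0.982506, cosh=1.522757, sinh=1.148385; start (x,ẋ)=(-0.283815, -1.775057) → end (x,ẋ)=(-1.413406, -5.989464)

1 0.3870 0.0379 -0.1755
2 0.7520 -0.2838 -1.7751
3 1.0660 -1.4134 -5.9895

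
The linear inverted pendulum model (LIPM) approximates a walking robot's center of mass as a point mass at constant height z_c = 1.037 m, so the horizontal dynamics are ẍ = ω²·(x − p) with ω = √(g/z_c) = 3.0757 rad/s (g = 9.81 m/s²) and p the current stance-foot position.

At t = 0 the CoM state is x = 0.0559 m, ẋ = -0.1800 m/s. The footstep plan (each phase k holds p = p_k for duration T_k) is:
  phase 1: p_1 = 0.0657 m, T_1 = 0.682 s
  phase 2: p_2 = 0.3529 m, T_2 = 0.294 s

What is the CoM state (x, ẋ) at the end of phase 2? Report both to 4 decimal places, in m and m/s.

phase 1: p=0.0657, T=0.682, ωT=2.097627, cosh=4.134783, sinh=4.012035; start (x,ẋ)=(0.055900, -0.180000) → end (x,ẋ)=(-0.209618, -0.865191)
phase 2: p=0.3529, T=0.294, ωT=0.904256, cosh=1.437468, sinh=1.032625; start (x,ẋ)=(-0.209618, -0.865191) → end (x,ẋ)=(-0.746178, -3.030268)

x = -0.7462, ẋ = -3.0303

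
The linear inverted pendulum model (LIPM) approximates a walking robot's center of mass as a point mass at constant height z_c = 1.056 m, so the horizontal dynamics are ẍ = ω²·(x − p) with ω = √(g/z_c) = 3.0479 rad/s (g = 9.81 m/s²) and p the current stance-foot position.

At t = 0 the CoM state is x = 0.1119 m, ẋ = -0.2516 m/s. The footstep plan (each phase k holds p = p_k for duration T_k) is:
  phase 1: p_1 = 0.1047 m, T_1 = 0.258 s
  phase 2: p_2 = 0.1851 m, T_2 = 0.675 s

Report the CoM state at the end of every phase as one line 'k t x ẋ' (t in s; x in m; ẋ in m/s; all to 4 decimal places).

1 0.2580 0.0424 -0.3144
2 0.9330 -0.7792 -2.9237

phase 1: p=0.1047, T=0.258, ωT=0.786358, cosh=1.325444, sinh=0.869943; start (x,ẋ)=(0.111900, -0.251600) → end (x,ẋ)=(0.042431, -0.314391)
phase 2: p=0.1851, T=0.675, ωT=2.057333, cosh=3.976431, sinh=3.848637; start (x,ẋ)=(0.042431, -0.314391) → end (x,ẋ)=(-0.779202, -2.923703)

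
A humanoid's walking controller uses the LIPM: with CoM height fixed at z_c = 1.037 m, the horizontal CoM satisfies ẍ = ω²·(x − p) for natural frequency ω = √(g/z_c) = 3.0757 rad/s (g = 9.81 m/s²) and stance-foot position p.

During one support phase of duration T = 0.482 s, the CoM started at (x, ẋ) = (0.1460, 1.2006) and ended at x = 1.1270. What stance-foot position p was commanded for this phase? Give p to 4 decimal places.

p = 0.0200

ωT = 3.0757·0.482 = 1.482487; cosh(ωT) = 2.315479, sinh(ωT) = 2.088407
x(T) = p + (x₀−p)·cosh(ωT) + (ẋ₀/ω)·sinh(ωT) ⇒ p·(1 − cosh) = x(T) − x₀·cosh − (ẋ₀/ω)·sinh
numerator   = 1.1270 − (0.1460)·2.315479 − (1.2006/3.0757)·2.088407 = -0.026270
denominator = 1 − 2.315479 = -1.315479
p = -0.026270 / -1.315479 = 0.0200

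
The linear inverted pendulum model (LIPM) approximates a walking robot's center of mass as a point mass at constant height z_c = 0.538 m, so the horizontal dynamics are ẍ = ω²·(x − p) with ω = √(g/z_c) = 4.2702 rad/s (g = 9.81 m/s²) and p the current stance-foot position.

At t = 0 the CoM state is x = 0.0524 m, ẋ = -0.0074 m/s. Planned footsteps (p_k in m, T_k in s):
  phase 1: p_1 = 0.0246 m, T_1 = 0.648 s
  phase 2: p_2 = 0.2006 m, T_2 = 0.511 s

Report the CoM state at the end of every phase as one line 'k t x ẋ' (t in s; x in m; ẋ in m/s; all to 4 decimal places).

1 0.6480 0.2329 0.8816
2 1.1590 1.2492 4.5614

phase 1: p=0.0246, T=0.648, ωT=2.767090, cosh=7.987550, sinh=7.924705; start (x,ẋ)=(0.052400, -0.007400) → end (x,ẋ)=(0.232921, 0.881646)
phase 2: p=0.2006, T=0.511, ωT=2.182072, cosh=4.488732, sinh=4.375925; start (x,ẋ)=(0.232921, 0.881646) → end (x,ẋ)=(1.249154, 4.561424)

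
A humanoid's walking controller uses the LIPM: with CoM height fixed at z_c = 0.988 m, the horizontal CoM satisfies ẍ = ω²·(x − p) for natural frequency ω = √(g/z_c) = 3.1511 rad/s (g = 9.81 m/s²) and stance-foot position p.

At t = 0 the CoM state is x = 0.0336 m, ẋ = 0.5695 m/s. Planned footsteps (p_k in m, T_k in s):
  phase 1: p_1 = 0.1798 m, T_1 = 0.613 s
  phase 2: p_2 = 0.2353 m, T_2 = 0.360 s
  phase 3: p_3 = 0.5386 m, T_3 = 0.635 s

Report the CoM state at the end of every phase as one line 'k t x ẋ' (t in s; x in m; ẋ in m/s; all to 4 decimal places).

1 0.6130 0.2753 0.4501
2 0.9730 0.5029 0.9476
3 1.6080 1.4960 3.1601

phase 1: p=0.1798, T=0.613, ωT=1.931624, cosh=3.522811, sinh=3.377899; start (x,ẋ)=(0.033600, 0.569500) → end (x,ẋ)=(0.275254, 0.450074)
phase 2: p=0.2353, T=0.360, ωT=1.134396, cosh=1.715456, sinh=1.393839; start (x,ẋ)=(0.275254, 0.450074) → end (x,ẋ)=(0.502923, 0.947567)
phase 3: p=0.5386, T=0.635, ωT=2.000949, cosh=3.765637, sinh=3.630430; start (x,ẋ)=(0.502923, 0.947567) → end (x,ẋ)=(1.495961, 3.160058)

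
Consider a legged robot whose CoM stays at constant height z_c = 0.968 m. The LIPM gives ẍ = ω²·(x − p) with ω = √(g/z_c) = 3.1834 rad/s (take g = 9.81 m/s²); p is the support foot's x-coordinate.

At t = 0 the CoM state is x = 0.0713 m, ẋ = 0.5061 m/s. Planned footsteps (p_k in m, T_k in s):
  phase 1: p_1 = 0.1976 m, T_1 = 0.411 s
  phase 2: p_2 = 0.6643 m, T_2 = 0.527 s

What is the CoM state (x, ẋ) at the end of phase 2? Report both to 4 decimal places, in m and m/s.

phase 1: p=0.1976, T=0.411, ωT=1.308377, cosh=1.985212, sinh=1.714953; start (x,ẋ)=(0.071300, 0.506100) → end (x,ẋ)=(0.219513, 0.315196)
phase 2: p=0.6643, T=0.527, ωT=1.677652, cosh=2.769892, sinh=2.583080; start (x,ẋ)=(0.219513, 0.315196) → end (x,ẋ)=(-0.311956, -2.784417)

x = -0.3120, ẋ = -2.7844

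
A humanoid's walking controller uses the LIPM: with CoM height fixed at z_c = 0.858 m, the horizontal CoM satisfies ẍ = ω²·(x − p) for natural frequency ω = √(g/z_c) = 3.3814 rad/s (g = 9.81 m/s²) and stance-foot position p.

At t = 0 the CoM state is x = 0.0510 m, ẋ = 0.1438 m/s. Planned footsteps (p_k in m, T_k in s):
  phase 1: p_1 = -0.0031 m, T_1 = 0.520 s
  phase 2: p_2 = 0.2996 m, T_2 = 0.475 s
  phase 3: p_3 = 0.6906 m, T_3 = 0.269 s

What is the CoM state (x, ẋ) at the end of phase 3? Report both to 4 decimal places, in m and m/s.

phase 1: p=-0.0031, T=0.520, ωT=1.758328, cosh=2.987530, sinh=2.815197; start (x,ẋ)=(0.051000, 0.143800) → end (x,ẋ)=(0.278247, 0.944601)
phase 2: p=0.2996, T=0.475, ωT=1.606165, cosh=2.592159, sinh=2.391503; start (x,ẋ)=(0.278247, 0.944601) → end (x,ẋ)=(0.912320, 2.275880)
phase 3: p=0.6906, T=0.269, ωT=0.909597, cosh=1.443004, sinh=1.040317; start (x,ẋ)=(0.912320, 2.275880) → end (x,ẋ)=(1.710737, 4.064054)

x = 1.7107, ẋ = 4.0641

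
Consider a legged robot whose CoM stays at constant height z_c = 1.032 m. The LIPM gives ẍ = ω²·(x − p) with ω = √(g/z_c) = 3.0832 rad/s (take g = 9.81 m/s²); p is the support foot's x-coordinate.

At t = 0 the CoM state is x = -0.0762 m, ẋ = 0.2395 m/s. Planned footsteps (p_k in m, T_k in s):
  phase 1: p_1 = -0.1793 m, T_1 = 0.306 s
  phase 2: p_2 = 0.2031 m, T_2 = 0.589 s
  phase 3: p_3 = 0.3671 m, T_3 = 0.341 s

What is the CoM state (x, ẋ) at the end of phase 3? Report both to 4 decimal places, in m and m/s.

phase 1: p=-0.1793, T=0.306, ωT=0.943459, cosh=1.479066, sinh=1.089787; start (x,ẋ)=(-0.076200, 0.239500) → end (x,ẋ)=(0.057845, 0.700655)
phase 2: p=0.2031, T=0.589, ωT=1.816005, cosh=3.154962, sinh=2.992288; start (x,ẋ)=(0.057845, 0.700655) → end (x,ẋ)=(0.424822, 0.870446)
phase 3: p=0.3671, T=0.341, ωT=1.051371, cosh=1.605515, sinh=1.256057; start (x,ẋ)=(0.424822, 0.870446) → end (x,ẋ)=(0.814383, 1.621055)

x = 0.8144, ẋ = 1.6211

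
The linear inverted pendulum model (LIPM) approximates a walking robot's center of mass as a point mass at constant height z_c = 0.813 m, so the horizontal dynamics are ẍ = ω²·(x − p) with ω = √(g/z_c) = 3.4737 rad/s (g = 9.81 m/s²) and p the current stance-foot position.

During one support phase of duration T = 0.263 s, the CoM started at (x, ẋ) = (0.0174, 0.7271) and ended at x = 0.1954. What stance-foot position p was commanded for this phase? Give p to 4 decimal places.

p = 0.1090

ωT = 3.4737·0.263 = 0.913583; cosh(ωT) = 1.447162, sinh(ωT) = 1.046078
x(T) = p + (x₀−p)·cosh(ωT) + (ẋ₀/ω)·sinh(ωT) ⇒ p·(1 − cosh) = x(T) − x₀·cosh − (ẋ₀/ω)·sinh
numerator   = 0.1954 − (0.0174)·1.447162 − (0.7271/3.4737)·1.046078 = -0.048741
denominator = 1 − 1.447162 = -0.447162
p = -0.048741 / -0.447162 = 0.1090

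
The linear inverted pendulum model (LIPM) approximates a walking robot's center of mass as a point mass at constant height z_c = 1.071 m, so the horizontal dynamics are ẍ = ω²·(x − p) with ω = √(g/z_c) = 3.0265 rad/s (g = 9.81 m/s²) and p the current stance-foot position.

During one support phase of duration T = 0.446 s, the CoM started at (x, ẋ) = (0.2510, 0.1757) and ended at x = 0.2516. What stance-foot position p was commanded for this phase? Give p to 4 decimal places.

p = 0.3491

ωT = 3.0265·0.446 = 1.349819; cosh(ωT) = 2.058007, sinh(ωT) = 1.798720
x(T) = p + (x₀−p)·cosh(ωT) + (ẋ₀/ω)·sinh(ωT) ⇒ p·(1 − cosh) = x(T) − x₀·cosh − (ẋ₀/ω)·sinh
numerator   = 0.2516 − (0.2510)·2.058007 − (0.1757/3.0265)·1.798720 = -0.369382
denominator = 1 − 2.058007 = -1.058007
p = -0.369382 / -1.058007 = 0.3491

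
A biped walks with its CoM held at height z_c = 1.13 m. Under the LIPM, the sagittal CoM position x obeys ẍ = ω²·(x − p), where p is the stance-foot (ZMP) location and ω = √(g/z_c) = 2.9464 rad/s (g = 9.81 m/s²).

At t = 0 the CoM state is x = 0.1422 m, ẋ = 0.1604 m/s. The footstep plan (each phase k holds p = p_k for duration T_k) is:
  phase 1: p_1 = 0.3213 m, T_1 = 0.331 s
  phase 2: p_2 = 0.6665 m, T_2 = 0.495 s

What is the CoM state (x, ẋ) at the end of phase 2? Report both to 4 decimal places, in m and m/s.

phase 1: p=0.3213, T=0.331, ωT=0.975258, cosh=1.514474, sinh=1.137379; start (x,ẋ)=(0.142200, 0.160400) → end (x,ẋ)=(0.111976, -0.357273)
phase 2: p=0.6665, T=0.495, ωT=1.458468, cosh=2.265980, sinh=2.033388; start (x,ẋ)=(0.111976, -0.357273) → end (x,ẋ)=(-0.836604, -4.131825)

x = -0.8366, ẋ = -4.1318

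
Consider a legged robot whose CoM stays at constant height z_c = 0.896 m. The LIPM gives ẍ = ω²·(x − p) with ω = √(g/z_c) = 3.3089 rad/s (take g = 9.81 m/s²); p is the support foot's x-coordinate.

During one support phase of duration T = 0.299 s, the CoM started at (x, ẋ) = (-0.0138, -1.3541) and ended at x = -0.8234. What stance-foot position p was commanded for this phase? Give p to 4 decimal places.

p = 0.6182

ωT = 3.3089·0.299 = 0.989361; cosh(ωT) = 1.530665, sinh(ωT) = 1.158851
x(T) = p + (x₀−p)·cosh(ωT) + (ẋ₀/ω)·sinh(ωT) ⇒ p·(1 − cosh) = x(T) − x₀·cosh − (ẋ₀/ω)·sinh
numerator   = -0.8234 − (-0.0138)·1.530665 − (-1.3541/3.3089)·1.158851 = -0.328041
denominator = 1 − 1.530665 = -0.530665
p = -0.328041 / -0.530665 = 0.6182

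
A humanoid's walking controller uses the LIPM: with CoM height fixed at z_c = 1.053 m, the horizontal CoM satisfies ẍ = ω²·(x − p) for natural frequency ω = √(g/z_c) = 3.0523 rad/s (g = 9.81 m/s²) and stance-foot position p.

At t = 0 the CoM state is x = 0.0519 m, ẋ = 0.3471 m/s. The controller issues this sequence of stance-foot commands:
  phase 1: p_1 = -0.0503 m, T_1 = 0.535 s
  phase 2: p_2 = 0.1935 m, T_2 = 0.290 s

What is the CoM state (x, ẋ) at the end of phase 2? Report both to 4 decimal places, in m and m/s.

phase 1: p=-0.0503, T=0.535, ωT=1.632980, cosh=2.657228, sinh=2.461882; start (x,ẋ)=(0.051900, 0.347100) → end (x,ẋ)=(0.501228, 1.690296)
phase 2: p=0.1935, T=0.290, ωT=0.885167, cosh=1.418017, sinh=1.005372; start (x,ẋ)=(0.501228, 1.690296) → end (x,ẋ)=(1.186616, 3.341191)

x = 1.1866, ẋ = 3.3412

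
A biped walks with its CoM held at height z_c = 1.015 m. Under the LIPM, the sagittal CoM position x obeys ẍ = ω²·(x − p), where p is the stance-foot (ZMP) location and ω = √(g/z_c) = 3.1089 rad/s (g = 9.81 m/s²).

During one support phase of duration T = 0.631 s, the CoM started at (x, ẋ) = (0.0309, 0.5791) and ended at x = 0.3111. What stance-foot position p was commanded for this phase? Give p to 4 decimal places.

ωT = 3.1089·0.631 = 1.961716; cosh(ωT) = 3.626068, sinh(ωT) = 3.485451
x(T) = p + (x₀−p)·cosh(ωT) + (ẋ₀/ω)·sinh(ωT) ⇒ p·(1 − cosh) = x(T) − x₀·cosh − (ẋ₀/ω)·sinh
numerator   = 0.3111 − (0.0309)·3.626068 − (0.5791/3.1089)·3.485451 = -0.450186
denominator = 1 − 3.626068 = -2.626068
p = -0.450186 / -2.626068 = 0.1714

p = 0.1714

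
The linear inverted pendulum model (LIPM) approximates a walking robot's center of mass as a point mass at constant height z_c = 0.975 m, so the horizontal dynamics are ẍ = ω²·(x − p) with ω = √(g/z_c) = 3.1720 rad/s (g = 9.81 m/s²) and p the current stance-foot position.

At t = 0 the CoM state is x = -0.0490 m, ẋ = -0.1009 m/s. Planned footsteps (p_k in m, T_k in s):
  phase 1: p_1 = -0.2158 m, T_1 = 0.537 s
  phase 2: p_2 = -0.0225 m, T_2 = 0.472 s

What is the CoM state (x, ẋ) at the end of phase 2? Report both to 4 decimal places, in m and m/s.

phase 1: p=-0.2158, T=0.537, ωT=1.703364, cosh=2.837231, sinh=2.655161; start (x,ẋ)=(-0.049000, -0.100900) → end (x,ẋ)=(0.172991, 1.118542)
phase 2: p=-0.0225, T=0.472, ωT=1.497184, cosh=2.346423, sinh=2.122664; start (x,ẋ)=(0.172991, 1.118542) → end (x,ẋ)=(1.184718, 3.940827)

x = 1.1847, ẋ = 3.9408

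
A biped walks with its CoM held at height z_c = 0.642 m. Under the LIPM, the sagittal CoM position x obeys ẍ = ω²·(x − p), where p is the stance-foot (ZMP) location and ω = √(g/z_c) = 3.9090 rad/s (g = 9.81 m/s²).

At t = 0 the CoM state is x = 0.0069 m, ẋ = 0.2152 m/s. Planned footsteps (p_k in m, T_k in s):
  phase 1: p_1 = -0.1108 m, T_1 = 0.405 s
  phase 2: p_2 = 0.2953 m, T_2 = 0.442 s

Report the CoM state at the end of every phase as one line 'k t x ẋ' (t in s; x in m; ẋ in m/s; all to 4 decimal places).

phase 1: p=-0.1108, T=0.405, ωT=1.583145, cosh=2.537789, sinh=2.332460; start (x,ẋ)=(0.006900, 0.215200) → end (x,ẋ)=(0.316305, 1.619272)
phase 2: p=0.2953, T=0.442, ωT=1.727778, cosh=2.902907, sinh=2.725228; start (x,ẋ)=(0.316305, 1.619272) → end (x,ẋ)=(1.485180, 4.924364)

1 0.4050 0.3163 1.6193
2 0.8470 1.4852 4.9244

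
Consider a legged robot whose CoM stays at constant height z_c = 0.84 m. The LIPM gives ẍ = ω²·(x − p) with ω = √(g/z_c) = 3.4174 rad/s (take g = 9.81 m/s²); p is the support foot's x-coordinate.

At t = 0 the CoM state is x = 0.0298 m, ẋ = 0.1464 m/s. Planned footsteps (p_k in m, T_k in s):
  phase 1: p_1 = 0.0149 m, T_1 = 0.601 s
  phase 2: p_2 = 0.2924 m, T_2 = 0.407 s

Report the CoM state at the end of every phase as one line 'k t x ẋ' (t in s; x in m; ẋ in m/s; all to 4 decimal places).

phase 1: p=0.0149, T=0.601, ωT=2.053857, cosh=3.963081, sinh=3.834842; start (x,ẋ)=(0.029800, 0.146400) → end (x,ẋ)=(0.238233, 0.775462)
phase 2: p=0.2924, T=0.407, ωT=1.390882, cosh=2.133624, sinh=1.884768; start (x,ẋ)=(0.238233, 0.775462) → end (x,ẋ)=(0.604512, 1.305655)

1 0.6010 0.2382 0.7755
2 1.0080 0.6045 1.3057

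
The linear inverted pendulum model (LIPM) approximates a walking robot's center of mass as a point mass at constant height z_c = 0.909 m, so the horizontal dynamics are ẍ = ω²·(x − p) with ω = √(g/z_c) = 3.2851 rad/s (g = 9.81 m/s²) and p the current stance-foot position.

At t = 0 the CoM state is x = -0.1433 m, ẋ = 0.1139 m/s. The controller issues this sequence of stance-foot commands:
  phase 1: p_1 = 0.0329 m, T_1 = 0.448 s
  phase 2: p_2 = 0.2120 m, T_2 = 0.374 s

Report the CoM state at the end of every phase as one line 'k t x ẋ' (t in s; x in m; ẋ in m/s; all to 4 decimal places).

phase 1: p=0.0329, T=0.448, ωT=1.471725, cosh=2.293136, sinh=2.063607; start (x,ẋ)=(-0.143300, 0.113900) → end (x,ẋ)=(-0.299602, -0.933299)
phase 2: p=0.2120, T=0.374, ωT=1.228627, cosh=1.854615, sinh=1.561921; start (x,ẋ)=(-0.299602, -0.933299) → end (x,ẋ)=(-1.180567, -4.355974)

1 0.4480 -0.2996 -0.9333
2 0.8220 -1.1806 -4.3560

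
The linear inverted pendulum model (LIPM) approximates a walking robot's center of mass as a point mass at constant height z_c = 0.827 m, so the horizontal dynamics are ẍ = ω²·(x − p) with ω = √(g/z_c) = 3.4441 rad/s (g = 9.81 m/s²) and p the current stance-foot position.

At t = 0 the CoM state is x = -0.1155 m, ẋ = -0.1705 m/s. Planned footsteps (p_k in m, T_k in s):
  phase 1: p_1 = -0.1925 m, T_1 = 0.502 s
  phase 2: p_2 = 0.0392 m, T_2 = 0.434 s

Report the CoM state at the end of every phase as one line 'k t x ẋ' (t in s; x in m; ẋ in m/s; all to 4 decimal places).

1 0.5020 -0.1038 0.2281
2 0.9360 -0.1554 -0.5086

phase 1: p=-0.1925, T=0.502, ωT=1.728938, cosh=2.906070, sinh=2.728598; start (x,ẋ)=(-0.115500, -0.170500) → end (x,ẋ)=(-0.103812, 0.228127)
phase 2: p=0.0392, T=0.434, ωT=1.494739, cosh=2.341241, sinh=2.116934; start (x,ẋ)=(-0.103812, 0.228127) → end (x,ẋ)=(-0.155405, -0.508587)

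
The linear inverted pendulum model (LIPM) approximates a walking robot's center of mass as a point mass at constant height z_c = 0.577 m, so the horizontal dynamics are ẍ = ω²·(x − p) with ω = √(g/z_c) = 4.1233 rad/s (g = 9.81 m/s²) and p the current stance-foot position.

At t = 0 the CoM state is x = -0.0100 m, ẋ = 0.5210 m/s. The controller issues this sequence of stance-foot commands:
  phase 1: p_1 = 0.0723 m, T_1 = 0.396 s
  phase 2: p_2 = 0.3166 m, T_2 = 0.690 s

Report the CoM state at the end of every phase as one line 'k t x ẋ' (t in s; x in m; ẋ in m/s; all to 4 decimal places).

1 0.3960 0.1647 0.5489
2 1.0860 0.1465 -0.6330

phase 1: p=0.0723, T=0.396, ωT=1.632827, cosh=2.656850, sinh=2.461473; start (x,ẋ)=(-0.010000, 0.521000) → end (x,ẋ)=(0.164661, 0.548924)
phase 2: p=0.3166, T=0.690, ωT=2.845077, cosh=8.630507, sinh=8.572377; start (x,ẋ)=(0.164661, 0.548924) → end (x,ẋ)=(0.146506, -0.633021)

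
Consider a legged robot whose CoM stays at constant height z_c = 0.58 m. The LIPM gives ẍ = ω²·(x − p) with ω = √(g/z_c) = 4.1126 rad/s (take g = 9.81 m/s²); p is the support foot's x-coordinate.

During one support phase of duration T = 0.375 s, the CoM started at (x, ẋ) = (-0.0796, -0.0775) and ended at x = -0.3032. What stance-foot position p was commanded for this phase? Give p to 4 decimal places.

p = 0.0461

ωT = 4.1126·0.375 = 1.542225; cosh(ωT) = 2.444443, sinh(ωT) = 2.230538
x(T) = p + (x₀−p)·cosh(ωT) + (ẋ₀/ω)·sinh(ωT) ⇒ p·(1 − cosh) = x(T) − x₀·cosh − (ẋ₀/ω)·sinh
numerator   = -0.3032 − (-0.0796)·2.444443 − (-0.0775/4.1126)·2.230538 = -0.066589
denominator = 1 − 2.444443 = -1.444443
p = -0.066589 / -1.444443 = 0.0461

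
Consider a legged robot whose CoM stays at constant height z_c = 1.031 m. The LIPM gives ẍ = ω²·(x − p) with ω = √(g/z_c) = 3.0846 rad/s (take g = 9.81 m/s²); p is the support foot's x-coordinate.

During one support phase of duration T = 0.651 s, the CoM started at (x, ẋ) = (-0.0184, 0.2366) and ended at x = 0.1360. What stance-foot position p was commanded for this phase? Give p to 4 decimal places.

p = 0.0268

ωT = 3.0846·0.651 = 2.008075; cosh(ωT) = 3.791604, sinh(ωT) = 3.657357
x(T) = p + (x₀−p)·cosh(ωT) + (ẋ₀/ω)·sinh(ωT) ⇒ p·(1 − cosh) = x(T) − x₀·cosh − (ẋ₀/ω)·sinh
numerator   = 0.1360 − (-0.0184)·3.791604 − (0.2366/3.0846)·3.657357 = -0.074767
denominator = 1 − 3.791604 = -2.791604
p = -0.074767 / -2.791604 = 0.0268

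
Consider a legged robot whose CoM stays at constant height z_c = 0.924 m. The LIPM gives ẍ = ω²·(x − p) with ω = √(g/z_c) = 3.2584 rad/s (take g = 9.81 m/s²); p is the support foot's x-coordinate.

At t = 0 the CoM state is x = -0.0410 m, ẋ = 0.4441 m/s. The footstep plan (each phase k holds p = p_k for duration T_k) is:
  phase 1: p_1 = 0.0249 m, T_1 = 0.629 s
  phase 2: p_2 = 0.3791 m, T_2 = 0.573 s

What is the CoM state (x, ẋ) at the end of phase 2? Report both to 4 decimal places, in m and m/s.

phase 1: p=0.0249, T=0.629, ωT=2.049534, cosh=3.946537, sinh=3.817742; start (x,ẋ)=(-0.041000, 0.444100) → end (x,ẋ)=(0.285158, 0.932879)
phase 2: p=0.3791, T=0.573, ωT=1.867063, cosh=3.311923, sinh=3.157346; start (x,ẋ)=(0.285158, 0.932879) → end (x,ẋ)=(0.971919, 2.123159)

x = 0.9719, ẋ = 2.1232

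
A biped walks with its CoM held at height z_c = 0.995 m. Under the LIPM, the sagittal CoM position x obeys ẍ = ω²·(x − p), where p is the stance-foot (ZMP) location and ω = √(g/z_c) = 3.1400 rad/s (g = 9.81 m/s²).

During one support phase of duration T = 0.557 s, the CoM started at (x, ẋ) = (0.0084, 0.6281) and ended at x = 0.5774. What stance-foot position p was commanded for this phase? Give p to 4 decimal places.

ωT = 3.1400·0.557 = 1.748980; cosh(ωT) = 2.961344, sinh(ωT) = 2.787392
x(T) = p + (x₀−p)·cosh(ωT) + (ẋ₀/ω)·sinh(ωT) ⇒ p·(1 − cosh) = x(T) − x₀·cosh − (ẋ₀/ω)·sinh
numerator   = 0.5774 − (0.0084)·2.961344 − (0.6281/3.1400)·2.787392 = -0.005043
denominator = 1 − 2.961344 = -1.961344
p = -0.005043 / -1.961344 = 0.0026

p = 0.0026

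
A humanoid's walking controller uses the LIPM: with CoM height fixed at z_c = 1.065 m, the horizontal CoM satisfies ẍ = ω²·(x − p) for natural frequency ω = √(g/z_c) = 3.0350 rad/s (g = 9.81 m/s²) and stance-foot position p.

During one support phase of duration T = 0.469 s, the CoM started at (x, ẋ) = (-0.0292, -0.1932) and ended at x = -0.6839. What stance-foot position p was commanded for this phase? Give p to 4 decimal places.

p = 0.4141

ωT = 3.0350·0.469 = 1.423415; cosh(ωT) = 2.196081, sinh(ωT) = 1.955191
x(T) = p + (x₀−p)·cosh(ωT) + (ẋ₀/ω)·sinh(ωT) ⇒ p·(1 − cosh) = x(T) − x₀·cosh − (ẋ₀/ω)·sinh
numerator   = -0.6839 − (-0.0292)·2.196081 − (-0.1932/3.0350)·1.955191 = -0.495312
denominator = 1 − 2.196081 = -1.196081
p = -0.495312 / -1.196081 = 0.4141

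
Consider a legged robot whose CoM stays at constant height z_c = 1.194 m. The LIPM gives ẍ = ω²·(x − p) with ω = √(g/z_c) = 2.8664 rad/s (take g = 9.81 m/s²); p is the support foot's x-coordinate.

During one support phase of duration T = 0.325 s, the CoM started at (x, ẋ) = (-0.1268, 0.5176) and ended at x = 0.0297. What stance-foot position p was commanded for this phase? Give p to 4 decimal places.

p = -0.0472

ωT = 2.8664·0.325 = 0.931580; cosh(ωT) = 1.466224, sinh(ωT) = 1.072293
x(T) = p + (x₀−p)·cosh(ωT) + (ẋ₀/ω)·sinh(ωT) ⇒ p·(1 − cosh) = x(T) − x₀·cosh − (ẋ₀/ω)·sinh
numerator   = 0.0297 − (-0.1268)·1.466224 − (0.5176/2.8664)·1.072293 = 0.021988
denominator = 1 − 1.466224 = -0.466224
p = 0.021988 / -0.466224 = -0.0472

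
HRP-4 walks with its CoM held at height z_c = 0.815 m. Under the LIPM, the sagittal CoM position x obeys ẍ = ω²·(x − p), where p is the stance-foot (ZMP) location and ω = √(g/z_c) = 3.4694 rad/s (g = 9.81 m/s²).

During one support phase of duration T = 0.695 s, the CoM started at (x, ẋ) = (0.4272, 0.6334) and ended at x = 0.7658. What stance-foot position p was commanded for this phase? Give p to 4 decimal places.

ωT = 3.4694·0.695 = 2.411233; cosh(ωT) = 5.618701, sinh(ωT) = 5.528997
x(T) = p + (x₀−p)·cosh(ωT) + (ẋ₀/ω)·sinh(ωT) ⇒ p·(1 − cosh) = x(T) − x₀·cosh − (ẋ₀/ω)·sinh
numerator   = 0.7658 − (0.4272)·5.618701 − (0.6334/3.4694)·5.528997 = -2.643925
denominator = 1 − 5.618701 = -4.618701
p = -2.643925 / -4.618701 = 0.5724

p = 0.5724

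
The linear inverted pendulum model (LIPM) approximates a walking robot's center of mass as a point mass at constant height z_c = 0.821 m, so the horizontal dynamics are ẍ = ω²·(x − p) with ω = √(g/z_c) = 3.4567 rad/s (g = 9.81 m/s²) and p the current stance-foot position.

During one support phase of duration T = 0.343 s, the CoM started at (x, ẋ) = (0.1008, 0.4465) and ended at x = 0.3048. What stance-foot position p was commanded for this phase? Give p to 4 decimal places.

ωT = 3.4567·0.343 = 1.185648; cosh(ωT) = 1.789178, sinh(ωT) = 1.483630
x(T) = p + (x₀−p)·cosh(ωT) + (ẋ₀/ω)·sinh(ωT) ⇒ p·(1 − cosh) = x(T) − x₀·cosh − (ẋ₀/ω)·sinh
numerator   = 0.3048 − (0.1008)·1.789178 − (0.4465/3.4567)·1.483630 = -0.067189
denominator = 1 − 1.789178 = -0.789178
p = -0.067189 / -0.789178 = 0.0851

p = 0.0851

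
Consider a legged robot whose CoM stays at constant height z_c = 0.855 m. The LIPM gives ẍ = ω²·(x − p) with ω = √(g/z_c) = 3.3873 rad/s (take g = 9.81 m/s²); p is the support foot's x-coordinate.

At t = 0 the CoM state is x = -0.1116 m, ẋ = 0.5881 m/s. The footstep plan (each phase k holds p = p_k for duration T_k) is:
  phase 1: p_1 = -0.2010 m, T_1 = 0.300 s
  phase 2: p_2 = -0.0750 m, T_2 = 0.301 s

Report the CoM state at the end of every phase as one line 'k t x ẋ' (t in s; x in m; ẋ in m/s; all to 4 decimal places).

1 0.3000 0.1471 1.2823
2 0.6010 0.7293 2.9155

phase 1: p=-0.2010, T=0.300, ωT=1.016190, cosh=1.562310, sinh=1.200339; start (x,ẋ)=(-0.111600, 0.588100) → end (x,ẋ)=(0.147072, 1.282287)
phase 2: p=-0.0750, T=0.301, ωT=1.019577, cosh=1.566385, sinh=1.205638; start (x,ẋ)=(0.147072, 1.282287) → end (x,ẋ)=(0.729254, 2.915466)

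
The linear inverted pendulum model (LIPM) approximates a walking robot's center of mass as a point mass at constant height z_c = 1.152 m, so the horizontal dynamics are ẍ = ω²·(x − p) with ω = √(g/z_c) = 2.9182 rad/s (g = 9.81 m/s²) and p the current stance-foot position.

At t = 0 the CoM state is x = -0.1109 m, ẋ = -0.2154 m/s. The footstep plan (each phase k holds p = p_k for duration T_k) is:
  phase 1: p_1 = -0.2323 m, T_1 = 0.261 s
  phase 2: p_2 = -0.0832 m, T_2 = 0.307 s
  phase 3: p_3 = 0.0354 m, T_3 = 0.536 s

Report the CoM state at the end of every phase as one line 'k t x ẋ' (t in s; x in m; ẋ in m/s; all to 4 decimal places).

phase 1: p=-0.2323, T=0.261, ωT=0.761650, cosh=1.304352, sinh=0.837456; start (x,ẋ)=(-0.110900, -0.215400) → end (x,ẋ)=(-0.135767, 0.015728)
phase 2: p=-0.0832, T=0.307, ωT=0.895887, cosh=1.428877, sinh=1.020632; start (x,ẋ)=(-0.135767, 0.015728) → end (x,ẋ)=(-0.152810, -0.134091)
phase 3: p=0.0354, T=0.536, ωT=1.564155, cosh=2.493950, sinh=2.284686; start (x,ẋ)=(-0.152810, -0.134091) → end (x,ẋ)=(-0.538969, -1.589248)

1 0.2610 -0.1358 0.0157
2 0.5680 -0.1528 -0.1341
3 1.1040 -0.5390 -1.5892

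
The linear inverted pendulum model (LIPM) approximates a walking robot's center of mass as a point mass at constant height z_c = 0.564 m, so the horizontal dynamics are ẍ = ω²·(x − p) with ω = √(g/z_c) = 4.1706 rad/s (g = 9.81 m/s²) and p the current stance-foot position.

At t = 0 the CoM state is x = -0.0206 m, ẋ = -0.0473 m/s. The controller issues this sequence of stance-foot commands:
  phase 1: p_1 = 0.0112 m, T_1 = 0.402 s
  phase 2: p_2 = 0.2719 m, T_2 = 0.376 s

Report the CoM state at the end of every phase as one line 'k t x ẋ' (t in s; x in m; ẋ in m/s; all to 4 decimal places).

phase 1: p=0.0112, T=0.402, ωT=1.676581, cosh=2.767128, sinh=2.580116; start (x,ẋ)=(-0.020600, -0.047300) → end (x,ẋ)=(-0.106057, -0.473073)
phase 2: p=0.2719, T=0.376, ωT=1.568146, cosh=2.503087, sinh=2.294656; start (x,ẋ)=(-0.106057, -0.473073) → end (x,ẋ)=(-0.934442, -4.801222)

1 0.4020 -0.1061 -0.4731
2 0.7780 -0.9344 -4.8012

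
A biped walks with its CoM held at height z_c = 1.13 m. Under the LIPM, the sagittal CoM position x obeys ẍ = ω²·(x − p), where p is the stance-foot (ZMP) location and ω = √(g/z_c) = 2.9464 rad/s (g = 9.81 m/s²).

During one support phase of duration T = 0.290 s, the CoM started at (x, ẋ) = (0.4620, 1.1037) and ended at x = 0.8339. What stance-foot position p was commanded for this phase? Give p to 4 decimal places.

ωT = 2.9464·0.290 = 0.854456; cosh(ωT) = 1.387805, sinh(ωT) = 0.962290
x(T) = p + (x₀−p)·cosh(ωT) + (ẋ₀/ω)·sinh(ωT) ⇒ p·(1 − cosh) = x(T) − x₀·cosh − (ẋ₀/ω)·sinh
numerator   = 0.8339 − (0.4620)·1.387805 − (1.1037/2.9464)·0.962290 = -0.167733
denominator = 1 − 1.387805 = -0.387805
p = -0.167733 / -0.387805 = 0.4325

p = 0.4325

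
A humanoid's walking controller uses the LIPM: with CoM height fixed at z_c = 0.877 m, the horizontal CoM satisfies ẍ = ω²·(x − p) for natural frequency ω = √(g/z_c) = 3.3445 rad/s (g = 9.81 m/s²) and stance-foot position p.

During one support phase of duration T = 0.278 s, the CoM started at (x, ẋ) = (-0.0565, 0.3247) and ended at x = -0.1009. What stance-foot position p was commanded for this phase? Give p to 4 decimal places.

ωT = 3.3445·0.278 = 0.929771; cosh(ωT) = 1.464286, sinh(ωT) = 1.069642
x(T) = p + (x₀−p)·cosh(ωT) + (ẋ₀/ω)·sinh(ωT) ⇒ p·(1 − cosh) = x(T) − x₀·cosh − (ẋ₀/ω)·sinh
numerator   = -0.1009 − (-0.0565)·1.464286 − (0.3247/3.3445)·1.069642 = -0.122014
denominator = 1 − 1.464286 = -0.464286
p = -0.122014 / -0.464286 = 0.2628

p = 0.2628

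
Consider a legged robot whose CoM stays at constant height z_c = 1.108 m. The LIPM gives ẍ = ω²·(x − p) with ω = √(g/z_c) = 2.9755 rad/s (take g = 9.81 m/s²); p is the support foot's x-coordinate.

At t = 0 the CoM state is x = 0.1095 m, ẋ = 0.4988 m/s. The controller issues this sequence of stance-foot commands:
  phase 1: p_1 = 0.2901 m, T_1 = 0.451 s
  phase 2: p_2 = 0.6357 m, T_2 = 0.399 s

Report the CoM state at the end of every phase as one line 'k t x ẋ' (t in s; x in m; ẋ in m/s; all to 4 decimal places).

phase 1: p=0.2901, T=0.451, ωT=1.341951, cosh=2.043918, sinh=1.782582; start (x,ẋ)=(0.109500, 0.498800) → end (x,ẋ)=(0.219793, 0.061590)
phase 2: p=0.6357, T=0.399, ωT=1.187224, cosh=1.791519, sinh=1.486452; start (x,ẋ)=(0.219793, 0.061590) → end (x,ẋ)=(-0.078637, -1.729191)

1 0.4510 0.2198 0.0616
2 0.8500 -0.0786 -1.7292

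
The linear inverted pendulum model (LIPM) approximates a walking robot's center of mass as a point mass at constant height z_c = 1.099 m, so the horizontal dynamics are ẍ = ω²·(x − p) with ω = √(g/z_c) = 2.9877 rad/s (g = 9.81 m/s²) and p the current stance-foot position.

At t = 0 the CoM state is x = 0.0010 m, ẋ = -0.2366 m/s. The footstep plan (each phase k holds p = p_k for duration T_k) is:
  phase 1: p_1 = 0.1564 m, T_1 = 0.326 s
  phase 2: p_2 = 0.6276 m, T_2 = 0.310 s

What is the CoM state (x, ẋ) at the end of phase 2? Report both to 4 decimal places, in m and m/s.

phase 1: p=0.1564, T=0.326, ωT=0.973990, cosh=1.513032, sinh=1.135459; start (x,ẋ)=(0.001000, -0.236600) → end (x,ẋ)=(-0.168644, -0.885164)
phase 2: p=0.6276, T=0.310, ωT=0.926187, cosh=1.460462, sinh=1.064401; start (x,ẋ)=(-0.168644, -0.885164) → end (x,ẋ)=(-0.850633, -3.824893)

x = -0.8506, ẋ = -3.8249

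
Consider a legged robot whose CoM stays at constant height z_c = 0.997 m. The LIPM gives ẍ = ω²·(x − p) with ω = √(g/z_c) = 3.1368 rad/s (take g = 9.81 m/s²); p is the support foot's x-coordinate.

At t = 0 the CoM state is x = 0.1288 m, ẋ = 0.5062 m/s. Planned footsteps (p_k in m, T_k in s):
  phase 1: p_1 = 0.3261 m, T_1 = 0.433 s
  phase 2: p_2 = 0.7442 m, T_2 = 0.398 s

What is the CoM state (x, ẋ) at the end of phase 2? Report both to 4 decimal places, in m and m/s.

phase 1: p=0.3261, T=0.433, ωT=1.358234, cosh=2.073217, sinh=1.816103; start (x,ẋ)=(0.128800, 0.506200) → end (x,ẋ)=(0.210127, -0.074507)
phase 2: p=0.7442, T=0.398, ωT=1.248446, cosh=1.885937, sinh=1.598987; start (x,ẋ)=(0.210127, -0.074507) → end (x,ẋ)=(-0.301008, -2.819265)

x = -0.3010, ẋ = -2.8193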